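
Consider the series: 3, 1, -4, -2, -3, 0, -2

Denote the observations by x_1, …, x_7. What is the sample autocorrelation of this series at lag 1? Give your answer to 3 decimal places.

Mean x̄ = (3 + 1 − 4 − 2 − 3 + 0 − 2)/7 = -1.0000
Deviations from mean: 4.0000, 2.0000, -3.0000, -1.0000, -2.0000, 1.0000, -1.0000
Numerator Σ_{t=1}^{6}(x_t−x̄)(x_{t+1}−x̄) = 4.0000
Denominator Σ(x_t−x̄)² = 36.0000
r_1 = 4.0000 / 36.0000 = 0.111

0.111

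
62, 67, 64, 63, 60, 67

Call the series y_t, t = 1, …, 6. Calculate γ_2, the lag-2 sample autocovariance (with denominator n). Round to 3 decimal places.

-1.037

Mean ȳ = (62 + 67 + 64 + 63 + 60 + 67)/6 = 63.8333
Deviations: -1.8333, 3.1667, 0.1667, -0.8333, -3.8333, 3.1667
Σ_{t=1}^{4}(y_t−ȳ)(y_{t+2}−ȳ) = -6.2222
γ_2 = -6.2222 / 6 = -1.037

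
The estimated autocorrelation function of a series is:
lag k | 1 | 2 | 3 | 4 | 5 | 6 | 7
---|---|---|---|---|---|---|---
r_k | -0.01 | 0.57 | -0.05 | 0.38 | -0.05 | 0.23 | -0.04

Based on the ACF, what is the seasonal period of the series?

2

The largest autocorrelation is r_2 = 0.57, with weaker echoes at lags 4 (0.38) and 6 (0.23); the remaining lags stay at or below -0.01.
The dominant spike at lag 2 indicates a seasonal period of 2.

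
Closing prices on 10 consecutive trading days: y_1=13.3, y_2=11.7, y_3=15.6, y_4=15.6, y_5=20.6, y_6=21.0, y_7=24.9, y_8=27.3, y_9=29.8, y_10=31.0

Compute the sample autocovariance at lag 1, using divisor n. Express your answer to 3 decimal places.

32.127

Mean ȳ = (13.3 + 11.7 + 15.6 + 15.6 + 20.6 + 21.0 + 24.9 + 27.3 + 29.8 + 31.0)/10 = 21.0800
Σ_{t=1}^{9}(y_t−ȳ)(y_{t+1}−ȳ) = 321.2736
γ_1 = 321.2736 / 10 = 32.127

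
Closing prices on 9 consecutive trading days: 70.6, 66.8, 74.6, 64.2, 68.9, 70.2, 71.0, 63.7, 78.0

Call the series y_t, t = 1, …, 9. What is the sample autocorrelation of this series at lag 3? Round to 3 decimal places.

0.012

Mean ȳ = (70.6 + 66.8 + 74.6 + 64.2 + 68.9 + 70.2 + 71.0 + 63.7 + 78.0)/9 = 69.7778
Σ(y_t−ȳ)(y_{t+3}−ȳ) = (-4.5862) + (2.6138) + (2.0360) + (-6.8173) + (5.3349) + (3.4716) = 2.0530
Denominator Σ(y_t−ȳ)² = 170.8956
r_3 = 2.0530 / 170.8956 = 0.012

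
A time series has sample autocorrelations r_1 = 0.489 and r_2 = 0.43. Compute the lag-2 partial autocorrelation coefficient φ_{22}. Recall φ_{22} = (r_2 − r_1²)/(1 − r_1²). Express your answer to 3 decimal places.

φ_{22} = (r_2 − r_1²) / (1 − r_1²)
r_1² = (0.489)² = 0.239121
Numerator = 0.43 − 0.2391 = 0.1909; denominator = 1 − 0.2391 = 0.7609
φ_{22} = 0.1909 / 0.7609 = 0.251

0.251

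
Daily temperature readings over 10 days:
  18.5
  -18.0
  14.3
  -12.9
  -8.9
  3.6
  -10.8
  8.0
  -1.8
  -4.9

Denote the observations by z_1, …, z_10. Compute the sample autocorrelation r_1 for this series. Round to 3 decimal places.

-0.650

Mean z̄ = (18.5 − 18.0 + 14.3 − 12.9 − 8.9 + 3.6 − 10.8 + 8.0 − 1.8 − 4.9)/10 = -1.2900
Numerator Σ_{t=1}^{9}(z_t−z̄)(z_{t+1}−z̄) = -858.8091
Denominator Σ(z_t−z̄)² = 1320.5690
r_1 = -858.8091 / 1320.5690 = -0.650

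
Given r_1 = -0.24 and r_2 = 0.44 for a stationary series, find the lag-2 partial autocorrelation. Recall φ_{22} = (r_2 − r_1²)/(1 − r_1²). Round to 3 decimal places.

φ_{22} = (r_2 − r_1²) / (1 − r_1²)
r_1² = (-0.24)² = 0.0576
Numerator = 0.44 − 0.0576 = 0.3824; denominator = 1 − 0.0576 = 0.9424
φ_{22} = 0.3824 / 0.9424 = 0.406

0.406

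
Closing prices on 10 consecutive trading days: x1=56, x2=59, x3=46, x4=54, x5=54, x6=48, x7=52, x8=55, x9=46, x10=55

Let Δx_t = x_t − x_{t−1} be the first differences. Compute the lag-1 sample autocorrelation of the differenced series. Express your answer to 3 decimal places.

First differences Δx: 3, -13, 8, 0, -6, 4, 3, -9, 9
Mean of differences = -0.1111
Numerator Σ(Δx_t−Δx̄)(Δx_{t+1}−Δx̄) = -264.4568
Denominator Σ(Δx_t−Δx̄)² = 464.8889
r_1(Δx) = -264.4568 / 464.8889 = -0.569

-0.569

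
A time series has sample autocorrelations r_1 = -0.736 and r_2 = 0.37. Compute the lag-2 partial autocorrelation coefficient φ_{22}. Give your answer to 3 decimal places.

φ_{22} = (r_2 − r_1²) / (1 − r_1²)
r_1² = (-0.736)² = 0.541696
Numerator = 0.37 − 0.5417 = -0.1717; denominator = 1 − 0.5417 = 0.4583
φ_{22} = -0.1717 / 0.4583 = -0.375

-0.375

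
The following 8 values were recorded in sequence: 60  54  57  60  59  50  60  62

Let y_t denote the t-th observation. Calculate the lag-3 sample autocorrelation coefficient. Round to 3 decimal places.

Mean ȳ = (60 + 54 + 57 + 60 + 59 + 50 + 60 + 62)/8 = 57.7500
Deviations from mean: 2.2500, -3.7500, -0.7500, 2.2500, 1.2500, -7.7500, 2.2500, 4.2500
Σ(y_t−ȳ)(y_{t+3}−ȳ) = (5.0625) + (-4.6875) + (5.8125) + (5.0625) + (5.3125) = 16.5625
Denominator Σ(y_t−ȳ)² = 109.5000
r_3 = 16.5625 / 109.5000 = 0.151

0.151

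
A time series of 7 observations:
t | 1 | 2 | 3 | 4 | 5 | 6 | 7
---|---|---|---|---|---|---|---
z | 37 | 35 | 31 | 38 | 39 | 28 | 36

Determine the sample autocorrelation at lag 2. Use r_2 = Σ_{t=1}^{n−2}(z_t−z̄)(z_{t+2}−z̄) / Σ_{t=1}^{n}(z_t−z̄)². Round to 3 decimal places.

Mean z̄ = (37 + 35 + 31 + 38 + 39 + 28 + 36)/7 = 34.8571
Deviations from mean: 2.1429, 0.1429, -3.8571, 3.1429, 4.1429, -6.8571, 1.1429
Numerator Σ_{t=1}^{5}(z_t−z̄)(z_{t+2}−z̄) = -40.6122
Denominator Σ(z_t−z̄)² = 94.8571
r_2 = -40.6122 / 94.8571 = -0.428

-0.428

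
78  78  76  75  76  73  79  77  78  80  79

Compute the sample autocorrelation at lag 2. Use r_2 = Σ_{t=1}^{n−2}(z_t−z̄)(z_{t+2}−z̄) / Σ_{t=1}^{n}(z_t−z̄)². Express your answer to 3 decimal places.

Mean z̄ = (78 + 78 + 76 + 75 + 76 + 73 + 79 + 77 + 78 + 80 + 79)/11 = 77.1818
Numerator Σ_{t=1}^{9}(z_t−z̄)(z_{t+2}−z̄) = 8.8430
Denominator Σ(z_t−z̄)² = 41.6364
r_2 = 8.8430 / 41.6364 = 0.212

0.212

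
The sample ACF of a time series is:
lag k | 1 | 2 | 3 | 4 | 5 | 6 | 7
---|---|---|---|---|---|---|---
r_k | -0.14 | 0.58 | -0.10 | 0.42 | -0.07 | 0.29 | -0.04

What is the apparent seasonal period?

2

The largest autocorrelation is r_2 = 0.58, with weaker echoes at lags 4 (0.42) and 6 (0.29); the remaining lags stay at or below -0.04.
The dominant spike at lag 2 indicates a seasonal period of 2.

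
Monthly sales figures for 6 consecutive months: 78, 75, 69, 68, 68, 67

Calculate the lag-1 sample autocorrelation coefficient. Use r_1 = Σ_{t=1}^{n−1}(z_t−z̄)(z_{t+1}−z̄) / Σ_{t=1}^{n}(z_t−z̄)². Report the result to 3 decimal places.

Mean z̄ = (78 + 75 + 69 + 68 + 68 + 67)/6 = 70.8333
Deviations from mean: 7.1667, 4.1667, -1.8333, -2.8333, -2.8333, -3.8333
Numerator Σ_{t=1}^{5}(z_t−z̄)(z_{t+1}−z̄) = 46.3056
Denominator Σ(z_t−z̄)² = 102.8333
r_1 = 46.3056 / 102.8333 = 0.450

0.450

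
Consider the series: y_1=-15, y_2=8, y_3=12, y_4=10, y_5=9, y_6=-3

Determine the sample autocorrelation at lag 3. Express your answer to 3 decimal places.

-0.274

Mean ȳ = (-15 + 8 + 12 + 10 + 9 − 3)/6 = 3.5000
Deviations from mean: -18.5000, 4.5000, 8.5000, 6.5000, 5.5000, -6.5000
Numerator Σ_{t=1}^{3}(y_t−ȳ)(y_{t+3}−ȳ) = -150.7500
Denominator Σ(y_t−ȳ)² = 549.5000
r_3 = -150.7500 / 549.5000 = -0.274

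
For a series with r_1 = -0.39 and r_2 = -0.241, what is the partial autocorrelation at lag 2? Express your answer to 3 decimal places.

φ_{22} = (r_2 − r_1²) / (1 − r_1²)
r_1² = (-0.39)² = 0.1521
Numerator = -0.241 − 0.1521 = -0.3931; denominator = 1 − 0.1521 = 0.8479
φ_{22} = -0.3931 / 0.8479 = -0.464

-0.464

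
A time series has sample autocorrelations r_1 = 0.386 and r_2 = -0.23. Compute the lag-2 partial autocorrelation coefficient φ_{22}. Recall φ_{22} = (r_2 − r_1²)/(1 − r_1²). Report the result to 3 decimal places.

-0.445

φ_{22} = (r_2 − r_1²) / (1 − r_1²)
r_1² = (0.386)² = 0.148996
Numerator = -0.23 − 0.1490 = -0.3790; denominator = 1 − 0.1490 = 0.8510
φ_{22} = -0.3790 / 0.8510 = -0.445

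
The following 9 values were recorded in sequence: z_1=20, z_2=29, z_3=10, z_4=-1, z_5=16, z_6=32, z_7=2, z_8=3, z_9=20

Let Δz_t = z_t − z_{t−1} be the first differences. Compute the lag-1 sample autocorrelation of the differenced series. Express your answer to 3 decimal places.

First differences Δz: 9, -19, -11, 17, 16, -30, 1, 17
Mean of differences = 0.0000
Numerator Σ(Δz_t−Δz̄)(Δz_{t+1}−Δz̄) = -370.0000
Denominator Σ(Δz_t−Δz̄)² = 2298.0000
r_1(Δz) = -370.0000 / 2298.0000 = -0.161

-0.161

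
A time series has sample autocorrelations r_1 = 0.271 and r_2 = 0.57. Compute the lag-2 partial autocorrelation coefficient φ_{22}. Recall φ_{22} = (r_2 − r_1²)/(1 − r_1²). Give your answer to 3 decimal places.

φ_{22} = (r_2 − r_1²) / (1 − r_1²)
r_1² = (0.271)² = 0.073441
Numerator = 0.57 − 0.0734 = 0.4966; denominator = 1 − 0.0734 = 0.9266
φ_{22} = 0.4966 / 0.9266 = 0.536

0.536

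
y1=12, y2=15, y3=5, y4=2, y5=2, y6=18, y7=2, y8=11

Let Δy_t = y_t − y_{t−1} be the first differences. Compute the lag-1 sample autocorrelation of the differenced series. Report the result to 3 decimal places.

-0.565

First differences Δy: 3, -10, -3, 0, 16, -16, 9
Mean of differences = -0.1429
Numerator Σ(Δy_t−Δȳ)(Δy_{t+1}−Δȳ) = -401.8776
Denominator Σ(Δy_t−Δȳ)² = 710.8571
r_1(Δy) = -401.8776 / 710.8571 = -0.565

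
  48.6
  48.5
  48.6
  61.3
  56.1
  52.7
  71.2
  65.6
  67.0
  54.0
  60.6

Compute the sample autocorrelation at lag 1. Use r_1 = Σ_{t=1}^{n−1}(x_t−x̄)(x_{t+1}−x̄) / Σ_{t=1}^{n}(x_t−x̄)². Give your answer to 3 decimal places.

Mean x̄ = (48.6 + 48.5 + 48.6 + 61.3 + 56.1 + 52.7 + 71.2 + 65.6 + 67.0 + 54.0 + 60.6)/11 = 57.6545
Numerator Σ_{t=1}^{10}(x_t−x̄)(x_{t+1}−x̄) = 204.6570
Denominator Σ(x_t−x̄)² = 644.0073
r_1 = 204.6570 / 644.0073 = 0.318

0.318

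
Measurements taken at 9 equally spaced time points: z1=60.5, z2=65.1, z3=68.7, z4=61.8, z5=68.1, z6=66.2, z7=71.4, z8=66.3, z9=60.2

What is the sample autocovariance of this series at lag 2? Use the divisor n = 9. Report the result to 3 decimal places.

-2.560

Mean z̄ = (60.5 + 65.1 + 68.7 + 61.8 + 68.1 + 66.2 + 71.4 + 66.3 + 60.2)/9 = 65.3667
Σ_{t=1}^{7}(z_t−z̄)(z_{t+2}−z̄) = -23.0356
γ_2 = -23.0356 / 9 = -2.560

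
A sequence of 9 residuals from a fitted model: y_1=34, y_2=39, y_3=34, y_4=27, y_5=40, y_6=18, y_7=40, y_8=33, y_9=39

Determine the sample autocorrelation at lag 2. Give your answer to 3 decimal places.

Mean ȳ = (34 + 39 + 34 + 27 + 40 + 18 + 40 + 33 + 39)/9 = 33.7778
Σ(y_t−ȳ)(y_{t+2}−ȳ) = (0.0494) + (-35.3951) + (1.3827) + (106.9383) + (38.7160) + (12.2716) + (32.4938) = 156.4568
Denominator Σ(y_t−ȳ)² = 427.5556
r_2 = 156.4568 / 427.5556 = 0.366

0.366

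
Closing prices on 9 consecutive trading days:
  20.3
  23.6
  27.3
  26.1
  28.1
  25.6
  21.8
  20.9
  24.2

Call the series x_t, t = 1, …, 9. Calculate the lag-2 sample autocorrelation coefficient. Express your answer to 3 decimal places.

Mean x̄ = (20.3 + 23.6 + 27.3 + 26.1 + 28.1 + 25.6 + 21.8 + 20.9 + 24.2)/9 = 24.2111
Σ(x_t−x̄)(x_{t+2}−x̄) = (-12.0810) + (-1.1543) + (12.0123) + (2.6235) + (-9.3765) + (-4.5988) + (0.0268) = -12.5480
Denominator Σ(x_t−x̄)² = 62.6089
r_2 = -12.5480 / 62.6089 = -0.200

-0.200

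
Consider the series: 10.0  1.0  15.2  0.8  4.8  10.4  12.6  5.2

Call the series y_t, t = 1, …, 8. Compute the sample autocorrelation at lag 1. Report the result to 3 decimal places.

Mean ȳ = (10.0 + 1.0 + 15.2 + 0.8 + 4.8 + 10.4 + 12.6 + 5.2)/8 = 7.5000
Σ(y_t−ȳ)(y_{t+1}−ȳ) = (-16.2500) + (-50.0500) + (-51.5900) + (18.0900) + (-7.8300) + (14.7900) + (-11.7300) = -104.5700
Denominator Σ(y_t−ȳ)² = 199.6800
r_1 = -104.5700 / 199.6800 = -0.524

-0.524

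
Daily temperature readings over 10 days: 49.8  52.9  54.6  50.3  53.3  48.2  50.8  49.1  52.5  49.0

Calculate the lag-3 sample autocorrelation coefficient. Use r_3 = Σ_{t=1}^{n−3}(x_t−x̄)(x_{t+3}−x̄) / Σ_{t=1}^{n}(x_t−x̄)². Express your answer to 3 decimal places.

Mean x̄ = (49.8 + 52.9 + 54.6 + 50.3 + 53.3 + 48.2 + 50.8 + 49.1 + 52.5 + 49.0)/10 = 51.0500
Numerator Σ_{t=1}^{7}(x_t−x̄)(x_{t+3}−x̄) = -12.8375
Denominator Σ(x_t−x̄)² = 41.5050
r_3 = -12.8375 / 41.5050 = -0.309

-0.309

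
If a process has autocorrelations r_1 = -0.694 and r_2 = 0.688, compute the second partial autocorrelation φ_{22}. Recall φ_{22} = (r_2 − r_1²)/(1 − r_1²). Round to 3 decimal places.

0.398

φ_{22} = (r_2 − r_1²) / (1 − r_1²)
r_1² = (-0.694)² = 0.481636
Numerator = 0.688 − 0.4816 = 0.2064; denominator = 1 − 0.4816 = 0.5184
φ_{22} = 0.2064 / 0.5184 = 0.398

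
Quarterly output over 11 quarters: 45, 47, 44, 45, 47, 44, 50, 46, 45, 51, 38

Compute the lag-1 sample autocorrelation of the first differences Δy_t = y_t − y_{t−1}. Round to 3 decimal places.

-0.474

First differences Δy: 2, -3, 1, 2, -3, 6, -4, -1, 6, -13
Mean of differences = -0.7000
Numerator Σ(Δy_t−Δȳ)(Δy_{t+1}−Δȳ) = -132.6900
Denominator Σ(Δy_t−Δȳ)² = 280.1000
r_1(Δy) = -132.6900 / 280.1000 = -0.474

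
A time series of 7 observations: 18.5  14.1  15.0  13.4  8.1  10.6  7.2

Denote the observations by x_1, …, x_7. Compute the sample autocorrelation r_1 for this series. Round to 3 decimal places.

0.313

Mean x̄ = (18.5 + 14.1 + 15.0 + 13.4 + 8.1 + 10.6 + 7.2)/7 = 12.4143
Σ(x_t−x̄)(x_{t+1}−x̄) = (10.2588) + (4.3588) + (2.5488) + (-4.2527) + (7.8273) + (9.4602) = 30.2012
Denominator Σ(x_t−x̄)² = 96.6286
r_1 = 30.2012 / 96.6286 = 0.313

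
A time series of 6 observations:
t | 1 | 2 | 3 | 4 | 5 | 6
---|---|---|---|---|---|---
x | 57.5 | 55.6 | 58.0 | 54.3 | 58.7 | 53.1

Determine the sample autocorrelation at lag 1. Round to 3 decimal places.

-0.718

Mean x̄ = (57.5 + 55.6 + 58.0 + 54.3 + 58.7 + 53.1)/6 = 56.2000
Deviations from mean: 1.3000, -0.6000, 1.8000, -1.9000, 2.5000, -3.1000
Σ(x_t−x̄)(x_{t+1}−x̄) = (-0.7800) + (-1.0800) + (-3.4200) + (-4.7500) + (-7.7500) = -17.7800
Denominator Σ(x_t−x̄)² = 24.7600
r_1 = -17.7800 / 24.7600 = -0.718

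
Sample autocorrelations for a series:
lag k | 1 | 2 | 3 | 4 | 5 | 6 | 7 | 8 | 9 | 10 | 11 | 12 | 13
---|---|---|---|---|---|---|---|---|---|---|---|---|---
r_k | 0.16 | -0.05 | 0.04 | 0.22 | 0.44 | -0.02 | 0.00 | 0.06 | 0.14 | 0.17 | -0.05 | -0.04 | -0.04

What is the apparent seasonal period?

5

The largest autocorrelation is r_5 = 0.44; the remaining lags stay at or below 0.22.
The dominant spike at lag 5 indicates a seasonal period of 5.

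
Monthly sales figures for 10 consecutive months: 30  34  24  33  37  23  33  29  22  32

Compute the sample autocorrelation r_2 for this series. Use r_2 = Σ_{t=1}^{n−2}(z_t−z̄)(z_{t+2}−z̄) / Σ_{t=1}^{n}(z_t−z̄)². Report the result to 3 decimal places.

-0.210

Mean z̄ = (30 + 34 + 24 + 33 + 37 + 23 + 33 + 29 + 22 + 32)/10 = 29.7000
Numerator Σ_{t=1}^{8}(z_t−z̄)(z_{t+2}−z̄) = -49.4800
Denominator Σ(z_t−z̄)² = 236.1000
r_2 = -49.4800 / 236.1000 = -0.210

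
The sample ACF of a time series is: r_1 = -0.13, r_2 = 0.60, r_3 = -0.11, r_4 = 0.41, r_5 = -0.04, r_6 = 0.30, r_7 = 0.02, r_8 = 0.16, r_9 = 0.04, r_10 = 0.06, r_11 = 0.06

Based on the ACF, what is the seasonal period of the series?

2

The largest autocorrelation is r_2 = 0.60, with weaker echoes at lags 4 (0.41), 6 (0.30) and 8 (0.16); the remaining lags stay at or below 0.06.
The dominant spike at lag 2 indicates a seasonal period of 2.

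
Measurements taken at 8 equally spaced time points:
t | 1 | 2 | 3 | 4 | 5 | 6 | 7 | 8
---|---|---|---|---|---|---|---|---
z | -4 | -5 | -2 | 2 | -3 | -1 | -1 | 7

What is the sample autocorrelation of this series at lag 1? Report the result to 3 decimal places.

Mean z̄ = (-4 − 5 − 2 + 2 − 3 − 1 − 1 + 7)/8 = -0.8750
Deviations from mean: -3.1250, -4.1250, -1.1250, 2.8750, -2.1250, -0.1250, -0.1250, 7.8750
Numerator Σ_{t=1}^{7}(z_t−z̄)(z_{t+1}−z̄) = 7.4844
Denominator Σ(z_t−z̄)² = 102.8750
r_1 = 7.4844 / 102.8750 = 0.073

0.073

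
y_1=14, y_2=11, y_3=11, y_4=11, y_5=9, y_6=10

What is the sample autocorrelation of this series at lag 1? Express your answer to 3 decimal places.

Mean ȳ = (14 + 11 + 11 + 11 + 9 + 10)/6 = 11.0000
Deviations from mean: 3.0000, 0.0000, 0.0000, 0.0000, -2.0000, -1.0000
Numerator Σ_{t=1}^{5}(y_t−ȳ)(y_{t+1}−ȳ) = 2.0000
Denominator Σ(y_t−ȳ)² = 14.0000
r_1 = 2.0000 / 14.0000 = 0.143

0.143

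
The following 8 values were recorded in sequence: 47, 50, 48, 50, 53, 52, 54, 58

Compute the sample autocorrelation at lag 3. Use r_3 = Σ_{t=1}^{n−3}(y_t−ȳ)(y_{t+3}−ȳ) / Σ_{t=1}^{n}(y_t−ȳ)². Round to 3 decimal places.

0.099

Mean ȳ = (47 + 50 + 48 + 50 + 53 + 52 + 54 + 58)/8 = 51.5000
Deviations from mean: -4.5000, -1.5000, -3.5000, -1.5000, 1.5000, 0.5000, 2.5000, 6.5000
Σ(y_t−ȳ)(y_{t+3}−ȳ) = (6.7500) + (-2.2500) + (-1.7500) + (-3.7500) + (9.7500) = 8.7500
Denominator Σ(y_t−ȳ)² = 88.0000
r_3 = 8.7500 / 88.0000 = 0.099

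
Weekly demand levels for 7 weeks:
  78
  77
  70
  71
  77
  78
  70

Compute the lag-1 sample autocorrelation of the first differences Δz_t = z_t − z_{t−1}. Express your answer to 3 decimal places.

0.025

First differences Δz: -1, -7, 1, 6, 1, -8
Mean of differences = -1.3333
Numerator Σ(Δz_t−Δz̄)(Δz_{t+1}−Δz̄) = 3.5556
Denominator Σ(Δz_t−Δz̄)² = 141.3333
r_1(Δz) = 3.5556 / 141.3333 = 0.025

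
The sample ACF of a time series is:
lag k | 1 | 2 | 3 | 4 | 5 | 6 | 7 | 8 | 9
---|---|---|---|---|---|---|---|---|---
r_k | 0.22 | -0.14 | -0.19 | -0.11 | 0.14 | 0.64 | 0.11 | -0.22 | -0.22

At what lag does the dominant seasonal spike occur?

The largest autocorrelation is r_6 = 0.64; the remaining lags stay at or below 0.22.
The dominant spike at lag 6 indicates a seasonal period of 6.

6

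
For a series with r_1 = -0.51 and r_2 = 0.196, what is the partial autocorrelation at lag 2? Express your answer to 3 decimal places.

-0.087

φ_{22} = (r_2 − r_1²) / (1 − r_1²)
r_1² = (-0.51)² = 0.2601
Numerator = 0.196 − 0.2601 = -0.0641; denominator = 1 − 0.2601 = 0.7399
φ_{22} = -0.0641 / 0.7399 = -0.087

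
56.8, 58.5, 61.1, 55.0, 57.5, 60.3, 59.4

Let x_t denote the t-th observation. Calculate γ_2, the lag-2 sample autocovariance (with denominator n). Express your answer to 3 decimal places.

-2.071

Mean x̄ = (56.8 + 58.5 + 61.1 + 55.0 + 57.5 + 60.3 + 59.4)/7 = 58.3714
Σ_{t=1}^{5}(x_t−x̄)(x_{t+2}−x̄) = -14.4973
γ_2 = -14.4973 / 7 = -2.071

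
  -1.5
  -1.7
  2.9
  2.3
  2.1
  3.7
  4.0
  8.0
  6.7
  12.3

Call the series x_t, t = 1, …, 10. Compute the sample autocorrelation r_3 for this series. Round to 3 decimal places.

Mean x̄ = (-1.5 − 1.7 + 2.9 + 2.3 + 2.1 + 3.7 + 4.0 + 8.0 + 6.7 + 12.3)/10 = 3.8800
Σ(x_t−x̄)(x_{t+3}−x̄) = (8.5004) + (9.9324) + (0.1764) + (-0.1896) + (-7.3336) + (-0.5076) + (1.0104) = 11.5888
Denominator Σ(x_t−x̄)² = 162.5760
r_3 = 11.5888 / 162.5760 = 0.071

0.071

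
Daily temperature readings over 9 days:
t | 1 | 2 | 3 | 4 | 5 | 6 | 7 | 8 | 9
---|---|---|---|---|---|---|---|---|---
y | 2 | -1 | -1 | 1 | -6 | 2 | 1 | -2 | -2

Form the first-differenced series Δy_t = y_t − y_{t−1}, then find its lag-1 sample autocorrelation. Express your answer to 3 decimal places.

-0.565

First differences Δy: -3, 0, 2, -7, 8, -1, -3, 0
Mean of differences = -0.5000
Numerator Σ(Δy_t−Δȳ)(Δy_{t+1}−Δȳ) = -75.7500
Denominator Σ(Δy_t−Δȳ)² = 134.0000
r_1(Δy) = -75.7500 / 134.0000 = -0.565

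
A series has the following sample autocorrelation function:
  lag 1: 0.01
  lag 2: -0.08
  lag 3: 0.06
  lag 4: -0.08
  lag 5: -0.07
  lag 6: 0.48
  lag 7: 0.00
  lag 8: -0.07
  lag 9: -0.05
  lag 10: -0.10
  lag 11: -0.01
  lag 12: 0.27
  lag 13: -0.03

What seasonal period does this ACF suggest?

6

The largest autocorrelation is r_6 = 0.48, with a weaker echo at lag 12 (0.27); the remaining lags stay at or below 0.06.
The dominant spike at lag 6 indicates a seasonal period of 6.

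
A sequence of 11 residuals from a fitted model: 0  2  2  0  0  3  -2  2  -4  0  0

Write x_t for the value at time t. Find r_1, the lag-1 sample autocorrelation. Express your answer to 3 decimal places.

-0.371

Mean x̄ = (0 + 2 + 2 + 0 + 0 + 3 − 2 + 2 − 4 + 0 + 0)/11 = 0.2727
Numerator Σ_{t=1}^{10}(x_t−x̄)(x_{t+1}−x̄) = -14.8926
Denominator Σ(x_t−x̄)² = 40.1818
r_1 = -14.8926 / 40.1818 = -0.371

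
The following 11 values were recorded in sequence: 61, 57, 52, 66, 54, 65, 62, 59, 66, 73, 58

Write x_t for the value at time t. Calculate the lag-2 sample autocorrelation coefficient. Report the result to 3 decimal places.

0.039

Mean x̄ = (61 + 57 + 52 + 66 + 54 + 65 + 62 + 59 + 66 + 73 + 58)/11 = 61.1818
Numerator Σ_{t=1}^{9}(x_t−x̄)(x_{t+2}−x̄) = 14.4793
Denominator Σ(x_t−x̄)² = 369.6364
r_2 = 14.4793 / 369.6364 = 0.039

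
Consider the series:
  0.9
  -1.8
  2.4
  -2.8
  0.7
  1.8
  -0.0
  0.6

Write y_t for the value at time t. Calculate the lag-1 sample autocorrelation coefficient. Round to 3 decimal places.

Mean ȳ = (0.9 − 1.8 + 2.4 − 2.8 + 0.7 + 1.8 − 0.0 + 0.6)/8 = 0.2250
Deviations from mean: 0.6750, -2.0250, 2.1750, -3.0250, 0.4750, 1.5750, -0.2250, 0.3750
Numerator Σ_{t=1}^{7}(y_t−ȳ)(y_{t+1}−ȳ) = -13.4781
Denominator Σ(y_t−ȳ)² = 21.3350
r_1 = -13.4781 / 21.3350 = -0.632

-0.632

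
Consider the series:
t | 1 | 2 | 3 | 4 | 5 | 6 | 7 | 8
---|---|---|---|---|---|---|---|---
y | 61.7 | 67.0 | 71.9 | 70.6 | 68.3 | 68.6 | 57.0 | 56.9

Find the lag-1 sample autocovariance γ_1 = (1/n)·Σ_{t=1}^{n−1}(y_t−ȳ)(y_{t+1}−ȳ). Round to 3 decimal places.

Mean ȳ = (61.7 + 67.0 + 71.9 + 70.6 + 68.3 + 68.6 + 57.0 + 56.9)/8 = 65.2500
Σ_{t=1}^{7}(y_t−ȳ)(y_{t+1}−ȳ) = 108.7875
γ_1 = 108.7875 / 8 = 13.598

13.598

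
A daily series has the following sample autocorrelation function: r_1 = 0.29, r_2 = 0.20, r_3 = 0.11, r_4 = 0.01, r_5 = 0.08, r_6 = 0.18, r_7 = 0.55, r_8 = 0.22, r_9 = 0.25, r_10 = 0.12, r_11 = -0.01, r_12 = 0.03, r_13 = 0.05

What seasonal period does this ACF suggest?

The largest autocorrelation is r_7 = 0.55; the remaining lags stay at or below 0.29. The elevated value at lag 1 (0.29), dropping to 0.20 at lag 2, reflects decaying short-term dependence rather than seasonality.
The dominant spike at lag 7 indicates a seasonal period of 7.

7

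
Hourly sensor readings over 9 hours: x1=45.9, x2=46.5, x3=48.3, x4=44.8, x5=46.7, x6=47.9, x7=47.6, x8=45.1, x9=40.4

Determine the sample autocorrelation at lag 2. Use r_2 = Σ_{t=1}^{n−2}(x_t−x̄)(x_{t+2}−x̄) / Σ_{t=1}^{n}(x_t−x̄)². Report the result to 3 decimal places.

-0.232

Mean x̄ = (45.9 + 46.5 + 48.3 + 44.8 + 46.7 + 47.9 + 47.6 + 45.1 + 40.4)/9 = 45.9111
Σ(x_t−x̄)(x_{t+2}−x̄) = (-0.0265) + (-0.6543) + (1.8846) + (-2.2099) + (1.3323) + (-1.6132) + (-9.3077) = -10.5947
Denominator Σ(x_t−x̄)² = 45.7489
r_2 = -10.5947 / 45.7489 = -0.232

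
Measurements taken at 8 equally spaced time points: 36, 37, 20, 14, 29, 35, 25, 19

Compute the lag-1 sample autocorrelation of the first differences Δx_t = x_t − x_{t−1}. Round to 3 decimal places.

0.073

First differences Δx: 1, -17, -6, 15, 6, -10, -6
Mean of differences = -2.4286
Numerator Σ(Δx_t−Δx̄)(Δx_{t+1}−Δx̄) = 49.9592
Denominator Σ(Δx_t−Δx̄)² = 681.7143
r_1(Δx) = 49.9592 / 681.7143 = 0.073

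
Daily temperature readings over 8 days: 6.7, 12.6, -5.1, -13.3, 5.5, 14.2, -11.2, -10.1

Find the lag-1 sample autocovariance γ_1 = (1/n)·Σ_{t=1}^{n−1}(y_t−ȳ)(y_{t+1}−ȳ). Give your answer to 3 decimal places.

5.906

Mean ȳ = (6.7 + 12.6 − 5.1 − 13.3 + 5.5 + 14.2 − 11.2 − 10.1)/8 = -0.0875
Deviations: 6.7875, 12.6875, -5.0125, -13.2125, 5.5875, 14.2875, -11.1125, -10.0125
Σ_{t=1}^{7}(y_t−ȳ)(y_{t+1}−ȳ) = 47.2486
γ_1 = 47.2486 / 8 = 5.906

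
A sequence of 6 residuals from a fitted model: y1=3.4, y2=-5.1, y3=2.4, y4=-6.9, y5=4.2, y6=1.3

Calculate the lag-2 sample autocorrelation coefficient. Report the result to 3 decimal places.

Mean ȳ = (3.4 − 5.1 + 2.4 − 6.9 + 4.2 + 1.3)/6 = -0.1167
Numerator Σ_{t=1}^{4}(y_t−ȳ)(y_{t+2}−ȳ) = 43.9078
Denominator Σ(y_t−ȳ)² = 110.1883
r_2 = 43.9078 / 110.1883 = 0.398

0.398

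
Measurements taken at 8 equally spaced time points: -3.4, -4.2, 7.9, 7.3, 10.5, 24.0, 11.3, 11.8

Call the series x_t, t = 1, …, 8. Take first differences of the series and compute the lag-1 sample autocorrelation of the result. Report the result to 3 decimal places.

First differences Δx: -0.8, 12.1, -0.6, 3.2, 13.5, -12.7, 0.5
Mean of differences = 2.1714
Numerator Σ(Δx_t−Δx̄)(Δx_{t+1}−Δx̄) = -191.8322
Denominator Σ(Δx_t−Δx̄)² = 468.4343
r_1(Δx) = -191.8322 / 468.4343 = -0.410

-0.410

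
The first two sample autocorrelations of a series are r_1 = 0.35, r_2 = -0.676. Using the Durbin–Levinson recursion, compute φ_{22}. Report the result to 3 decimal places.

φ_{22} = (r_2 − r_1²) / (1 − r_1²)
r_1² = (0.35)² = 0.1225
Numerator = -0.676 − 0.1225 = -0.7985; denominator = 1 − 0.1225 = 0.8775
φ_{22} = -0.7985 / 0.8775 = -0.910

-0.910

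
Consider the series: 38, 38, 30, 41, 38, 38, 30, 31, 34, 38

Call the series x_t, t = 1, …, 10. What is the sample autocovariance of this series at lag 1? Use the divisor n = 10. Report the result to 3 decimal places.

Mean x̄ = (38 + 38 + 30 + 41 + 38 + 38 + 30 + 31 + 34 + 38)/10 = 35.6000
Σ_{t=1}^{9}(x_t−x̄)(x_{t+1}−x̄) = -3.3600
γ_1 = -3.3600 / 10 = -0.336

-0.336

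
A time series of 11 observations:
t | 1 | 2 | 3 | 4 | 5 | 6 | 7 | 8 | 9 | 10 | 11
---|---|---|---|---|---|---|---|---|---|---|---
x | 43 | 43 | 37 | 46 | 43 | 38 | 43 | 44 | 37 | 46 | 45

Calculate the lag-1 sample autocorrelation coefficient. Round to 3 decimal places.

-0.384

Mean x̄ = (43 + 43 + 37 + 46 + 43 + 38 + 43 + 44 + 37 + 46 + 45)/11 = 42.2727
Numerator Σ_{t=1}^{10}(x_t−x̄)(x_{t+1}−x̄) = -43.8017
Denominator Σ(x_t−x̄)² = 114.1818
r_1 = -43.8017 / 114.1818 = -0.384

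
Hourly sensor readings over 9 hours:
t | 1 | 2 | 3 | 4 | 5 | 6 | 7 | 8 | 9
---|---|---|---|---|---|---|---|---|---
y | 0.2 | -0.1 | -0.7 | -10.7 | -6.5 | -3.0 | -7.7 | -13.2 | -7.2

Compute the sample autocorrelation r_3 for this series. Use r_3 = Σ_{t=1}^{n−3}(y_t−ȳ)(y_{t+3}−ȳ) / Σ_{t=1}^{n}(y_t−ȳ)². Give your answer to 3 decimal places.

-0.043

Mean ȳ = (0.2 − 0.1 − 0.7 − 10.7 − 6.5 − 3.0 − 7.7 − 13.2 − 7.2)/9 = -5.4333
Σ(y_t−ȳ)(y_{t+3}−ȳ) = (-29.6689) + (-5.6889) + (11.5178) + (11.9378) + (8.2844) + (-4.2989) = -7.9167
Denominator Σ(y_t−ȳ)² = 185.9600
r_3 = -7.9167 / 185.9600 = -0.043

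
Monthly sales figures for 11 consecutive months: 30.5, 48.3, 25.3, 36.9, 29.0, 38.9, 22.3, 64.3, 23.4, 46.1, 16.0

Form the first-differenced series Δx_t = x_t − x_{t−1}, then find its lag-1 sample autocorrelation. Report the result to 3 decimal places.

First differences Δx: 17.8, -23.0, 11.6, -7.9, 9.9, -16.6, 42.0, -40.9, 22.7, -30.1
Mean of differences = -1.4500
Numerator Σ(Δx_t−Δx̄)(Δx_{t+1}−Δx̄) = -5042.3825
Denominator Σ(Δx_t−Δx̄)² = 6253.4650
r_1(Δx) = -5042.3825 / 6253.4650 = -0.806

-0.806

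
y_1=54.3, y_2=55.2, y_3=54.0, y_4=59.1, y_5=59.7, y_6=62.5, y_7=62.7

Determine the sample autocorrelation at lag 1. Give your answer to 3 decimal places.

0.570

Mean ȳ = (54.3 + 55.2 + 54.0 + 59.1 + 59.7 + 62.5 + 62.7)/7 = 58.2143
Deviations from mean: -3.9143, -3.0143, -4.2143, 0.8857, 1.4857, 4.2857, 4.4857
Σ(y_t−ȳ)(y_{t+1}−ȳ) = (11.7988) + (12.7031) + (-3.7327) + (1.3159) + (6.3673) + (19.2245) = 47.6769
Denominator Σ(y_t−ȳ)² = 83.6486
r_1 = 47.6769 / 83.6486 = 0.570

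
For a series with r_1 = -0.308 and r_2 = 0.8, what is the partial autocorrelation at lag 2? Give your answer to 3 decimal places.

0.779

φ_{22} = (r_2 − r_1²) / (1 − r_1²)
r_1² = (-0.308)² = 0.094864
Numerator = 0.8 − 0.0949 = 0.7051; denominator = 1 − 0.0949 = 0.9051
φ_{22} = 0.7051 / 0.9051 = 0.779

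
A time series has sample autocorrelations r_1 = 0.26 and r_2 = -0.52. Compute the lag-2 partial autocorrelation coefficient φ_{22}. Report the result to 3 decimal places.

φ_{22} = (r_2 − r_1²) / (1 − r_1²)
r_1² = (0.26)² = 0.0676
Numerator = -0.52 − 0.0676 = -0.5876; denominator = 1 − 0.0676 = 0.9324
φ_{22} = -0.5876 / 0.9324 = -0.630

-0.630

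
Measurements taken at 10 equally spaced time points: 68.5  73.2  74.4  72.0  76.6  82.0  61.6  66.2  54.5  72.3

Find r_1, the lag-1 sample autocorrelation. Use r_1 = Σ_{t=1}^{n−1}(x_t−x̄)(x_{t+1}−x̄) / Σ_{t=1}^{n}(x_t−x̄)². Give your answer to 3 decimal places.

Mean x̄ = (68.5 + 73.2 + 74.4 + 72.0 + 76.6 + 82.0 + 61.6 + 66.2 + 54.5 + 72.3)/10 = 70.1300
Numerator Σ_{t=1}^{9}(x_t−x̄)(x_{t+1}−x̄) = 64.7681
Denominator Σ(x_t−x̄)² = 553.7810
r_1 = 64.7681 / 553.7810 = 0.117

0.117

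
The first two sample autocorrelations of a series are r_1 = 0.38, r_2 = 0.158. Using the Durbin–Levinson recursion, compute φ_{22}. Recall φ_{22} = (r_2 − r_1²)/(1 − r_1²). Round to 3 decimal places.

φ_{22} = (r_2 − r_1²) / (1 − r_1²)
r_1² = (0.38)² = 0.1444
Numerator = 0.158 − 0.1444 = 0.0136; denominator = 1 − 0.1444 = 0.8556
φ_{22} = 0.0136 / 0.8556 = 0.016

0.016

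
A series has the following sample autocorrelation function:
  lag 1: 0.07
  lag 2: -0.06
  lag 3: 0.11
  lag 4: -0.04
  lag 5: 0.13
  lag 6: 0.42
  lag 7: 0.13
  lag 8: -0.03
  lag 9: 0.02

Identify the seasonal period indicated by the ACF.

6

The largest autocorrelation is r_6 = 0.42; the remaining lags stay at or below 0.13.
The dominant spike at lag 6 indicates a seasonal period of 6.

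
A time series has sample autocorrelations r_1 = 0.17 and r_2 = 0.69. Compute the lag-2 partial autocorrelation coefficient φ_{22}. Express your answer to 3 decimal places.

φ_{22} = (r_2 − r_1²) / (1 − r_1²)
r_1² = (0.17)² = 0.0289
Numerator = 0.69 − 0.0289 = 0.6611; denominator = 1 − 0.0289 = 0.9711
φ_{22} = 0.6611 / 0.9711 = 0.681

0.681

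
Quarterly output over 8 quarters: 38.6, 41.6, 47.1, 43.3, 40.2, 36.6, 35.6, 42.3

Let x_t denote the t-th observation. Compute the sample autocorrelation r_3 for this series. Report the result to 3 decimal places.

Mean x̄ = (38.6 + 41.6 + 47.1 + 43.3 + 40.2 + 36.6 + 35.6 + 42.3)/8 = 40.6625
Deviations from mean: -2.0625, 0.9375, 6.4375, 2.6375, -0.4625, -4.0625, -5.0625, 1.6375
Σ(x_t−x̄)(x_{t+3}−x̄) = (-5.4398) + (-0.4336) + (-26.1523) + (-13.3523) + (-0.7573) = -46.1355
Denominator Σ(x_t−x̄)² = 98.5588
r_3 = -46.1355 / 98.5588 = -0.468

-0.468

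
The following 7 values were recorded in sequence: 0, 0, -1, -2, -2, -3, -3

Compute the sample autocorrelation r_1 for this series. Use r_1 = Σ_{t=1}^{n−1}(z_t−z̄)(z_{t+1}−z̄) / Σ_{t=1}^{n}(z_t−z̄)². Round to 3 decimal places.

0.613

Mean z̄ = (0 + 0 − 1 − 2 − 2 − 3 − 3)/7 = -1.5714
Deviations from mean: 1.5714, 1.5714, 0.5714, -0.4286, -0.4286, -1.4286, -1.4286
Σ(z_t−z̄)(z_{t+1}−z̄) = (2.4694) + (0.8980) + (-0.2449) + (0.1837) + (0.6122) + (2.0408) = 5.9592
Denominator Σ(z_t−z̄)² = 9.7143
r_1 = 5.9592 / 9.7143 = 0.613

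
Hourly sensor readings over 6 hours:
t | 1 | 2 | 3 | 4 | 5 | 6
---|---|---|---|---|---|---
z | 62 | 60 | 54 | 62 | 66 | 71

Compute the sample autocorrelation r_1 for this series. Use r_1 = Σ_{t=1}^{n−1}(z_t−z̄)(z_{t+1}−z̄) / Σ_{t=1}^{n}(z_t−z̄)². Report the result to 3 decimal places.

Mean z̄ = (62 + 60 + 54 + 62 + 66 + 71)/6 = 62.5000
Numerator Σ_{t=1}^{5}(z_t−z̄)(z_{t+1}−z̄) = 54.7500
Denominator Σ(z_t−z̄)² = 163.5000
r_1 = 54.7500 / 163.5000 = 0.335

0.335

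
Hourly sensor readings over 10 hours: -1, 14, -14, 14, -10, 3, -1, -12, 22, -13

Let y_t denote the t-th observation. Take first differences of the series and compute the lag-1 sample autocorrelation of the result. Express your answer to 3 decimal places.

-0.744

First differences Δy: 15, -28, 28, -24, 13, -4, -11, 34, -35
Mean of differences = -1.3333
Numerator Σ(Δy_t−Δȳ)(Δy_{t+1}−Δȳ) = -3751.1111
Denominator Σ(Δy_t−Δȳ)² = 5040.0000
r_1(Δy) = -3751.1111 / 5040.0000 = -0.744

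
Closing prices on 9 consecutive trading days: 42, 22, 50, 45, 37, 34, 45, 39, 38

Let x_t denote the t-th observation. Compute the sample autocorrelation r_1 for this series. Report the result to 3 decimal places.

-0.391

Mean x̄ = (42 + 22 + 50 + 45 + 37 + 34 + 45 + 39 + 38)/9 = 39.1111
Numerator Σ_{t=1}^{8}(x_t−x̄)(x_{t+1}−x̄) = -203.9012
Denominator Σ(x_t−x̄)² = 520.8889
r_1 = -203.9012 / 520.8889 = -0.391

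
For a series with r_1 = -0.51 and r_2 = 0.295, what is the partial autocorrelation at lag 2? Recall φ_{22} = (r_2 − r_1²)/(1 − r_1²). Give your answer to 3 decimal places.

φ_{22} = (r_2 − r_1²) / (1 − r_1²)
r_1² = (-0.51)² = 0.2601
Numerator = 0.295 − 0.2601 = 0.0349; denominator = 1 − 0.2601 = 0.7399
φ_{22} = 0.0349 / 0.7399 = 0.047

0.047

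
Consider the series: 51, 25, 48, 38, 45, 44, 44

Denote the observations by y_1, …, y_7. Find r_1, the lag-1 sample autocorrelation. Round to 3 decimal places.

-0.637

Mean ȳ = (51 + 25 + 48 + 38 + 45 + 44 + 44)/7 = 42.1429
Σ(y_t−ȳ)(y_{t+1}−ȳ) = (-151.8367) + (-100.4082) + (-24.2653) + (-11.8367) + (5.3061) + (3.4490) = -279.5918
Denominator Σ(y_t−ȳ)² = 438.8571
r_1 = -279.5918 / 438.8571 = -0.637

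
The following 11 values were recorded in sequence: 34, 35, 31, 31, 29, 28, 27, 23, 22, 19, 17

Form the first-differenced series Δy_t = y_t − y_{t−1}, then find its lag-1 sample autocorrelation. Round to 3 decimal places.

-0.585

First differences Δy: 1, -4, 0, -2, -1, -1, -4, -1, -3, -2
Mean of differences = -1.7000
Numerator Σ(Δy_t−Δȳ)(Δy_{t+1}−Δȳ) = -14.0900
Denominator Σ(Δy_t−Δȳ)² = 24.1000
r_1(Δy) = -14.0900 / 24.1000 = -0.585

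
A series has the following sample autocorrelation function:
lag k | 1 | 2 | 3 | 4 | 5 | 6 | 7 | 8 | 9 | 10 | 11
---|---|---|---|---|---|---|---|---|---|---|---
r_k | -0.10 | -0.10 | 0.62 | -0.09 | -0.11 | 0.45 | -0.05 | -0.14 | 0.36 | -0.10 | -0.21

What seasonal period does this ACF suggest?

The largest autocorrelation is r_3 = 0.62, with weaker echoes at lags 6 (0.45) and 9 (0.36); the remaining lags stay at or below -0.05.
The dominant spike at lag 3 indicates a seasonal period of 3.

3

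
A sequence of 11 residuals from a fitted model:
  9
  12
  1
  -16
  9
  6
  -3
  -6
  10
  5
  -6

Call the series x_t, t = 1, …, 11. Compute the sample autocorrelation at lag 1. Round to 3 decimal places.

Mean x̄ = (9 + 12 + 1 − 16 + 9 + 6 − 3 − 6 + 10 + 5 − 6)/11 = 1.9091
Numerator Σ_{t=1}^{10}(x_t−x̄)(x_{t+1}−x̄) = -64.0083
Denominator Σ(x_t−x̄)² = 764.9091
r_1 = -64.0083 / 764.9091 = -0.084

-0.084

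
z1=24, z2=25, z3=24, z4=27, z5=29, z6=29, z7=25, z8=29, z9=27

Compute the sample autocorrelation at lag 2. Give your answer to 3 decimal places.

0.060

Mean z̄ = (24 + 25 + 24 + 27 + 29 + 29 + 25 + 29 + 27)/9 = 26.5556
Σ(z_t−z̄)(z_{t+2}−z̄) = (6.5309) + (-0.6914) + (-6.2469) + (1.0864) + (-3.8025) + (5.9753) + (-0.6914) = 2.1605
Denominator Σ(z_t−z̄)² = 36.2222
r_2 = 2.1605 / 36.2222 = 0.060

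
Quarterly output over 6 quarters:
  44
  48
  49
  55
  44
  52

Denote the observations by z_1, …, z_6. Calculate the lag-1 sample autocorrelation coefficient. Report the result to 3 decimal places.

Mean z̄ = (44 + 48 + 49 + 55 + 44 + 52)/6 = 48.6667
Deviations from mean: -4.6667, -0.6667, 0.3333, 6.3333, -4.6667, 3.3333
Numerator Σ_{t=1}^{5}(z_t−z̄)(z_{t+1}−z̄) = -40.1111
Denominator Σ(z_t−z̄)² = 95.3333
r_1 = -40.1111 / 95.3333 = -0.421

-0.421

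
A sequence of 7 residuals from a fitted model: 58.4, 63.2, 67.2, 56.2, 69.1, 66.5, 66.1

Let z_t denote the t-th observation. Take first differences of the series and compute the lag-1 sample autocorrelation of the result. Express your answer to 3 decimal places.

First differences Δz: 4.8, 4.0, -11.0, 12.9, -2.6, -0.4
Mean of differences = 1.2833
Numerator Σ(Δz_t−Δz̄)(Δz_{t+1}−Δz̄) = -205.0819
Denominator Σ(Δz_t−Δz̄)² = 323.4883
r_1(Δz) = -205.0819 / 323.4883 = -0.634

-0.634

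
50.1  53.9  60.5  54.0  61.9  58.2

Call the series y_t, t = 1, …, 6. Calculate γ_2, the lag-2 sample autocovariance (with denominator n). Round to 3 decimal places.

-0.276

Mean ȳ = (50.1 + 53.9 + 60.5 + 54.0 + 61.9 + 58.2)/6 = 56.4333
Σ_{t=1}^{4}(y_t−ȳ)(y_{t+2}−ȳ) = -1.6589
γ_2 = -1.6589 / 6 = -0.276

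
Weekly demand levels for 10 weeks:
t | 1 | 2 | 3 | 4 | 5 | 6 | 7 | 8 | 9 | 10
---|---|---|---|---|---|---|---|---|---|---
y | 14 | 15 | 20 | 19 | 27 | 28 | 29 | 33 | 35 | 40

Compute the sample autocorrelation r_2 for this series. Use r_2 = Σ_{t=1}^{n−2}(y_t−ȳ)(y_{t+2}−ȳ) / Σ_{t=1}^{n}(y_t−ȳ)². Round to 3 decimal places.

0.393

Mean ȳ = (14 + 15 + 20 + 19 + 27 + 28 + 29 + 33 + 35 + 40)/10 = 26.0000
Numerator Σ_{t=1}^{8}(y_t−ȳ)(y_{t+2}−ȳ) = 271.0000
Denominator Σ(y_t−ȳ)² = 690.0000
r_2 = 271.0000 / 690.0000 = 0.393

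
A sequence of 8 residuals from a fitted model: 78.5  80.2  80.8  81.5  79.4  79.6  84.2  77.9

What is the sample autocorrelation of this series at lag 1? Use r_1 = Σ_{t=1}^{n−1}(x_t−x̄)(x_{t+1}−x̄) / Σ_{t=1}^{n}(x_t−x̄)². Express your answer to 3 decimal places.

-0.429

Mean x̄ = (78.5 + 80.2 + 80.8 + 81.5 + 79.4 + 79.6 + 84.2 + 77.9)/8 = 80.2625
Deviations from mean: -1.7625, -0.0625, 0.5375, 1.2375, -0.8625, -0.6625, 3.9375, -2.3625
Σ(x_t−x̄)(x_{t+1}−x̄) = (0.1102) + (-0.0336) + (0.6652) + (-1.0673) + (0.5714) + (-2.6086) + (-9.3023) = -11.6652
Denominator Σ(x_t−x̄)² = 27.1988
r_1 = -11.6652 / 27.1988 = -0.429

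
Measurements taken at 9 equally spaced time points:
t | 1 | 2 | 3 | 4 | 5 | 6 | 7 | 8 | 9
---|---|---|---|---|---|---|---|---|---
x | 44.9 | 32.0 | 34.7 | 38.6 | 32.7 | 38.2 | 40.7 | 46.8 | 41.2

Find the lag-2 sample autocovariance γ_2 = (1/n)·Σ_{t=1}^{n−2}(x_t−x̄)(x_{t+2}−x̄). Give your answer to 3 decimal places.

Mean x̄ = (44.9 + 32.0 + 34.7 + 38.6 + 32.7 + 38.2 + 40.7 + 46.8 + 41.2)/9 = 38.8667
Σ_{t=1}^{7}(x_t−x̄)(x_{t+2}−x̄) = -9.7522
γ_2 = -9.7522 / 9 = -1.084

-1.084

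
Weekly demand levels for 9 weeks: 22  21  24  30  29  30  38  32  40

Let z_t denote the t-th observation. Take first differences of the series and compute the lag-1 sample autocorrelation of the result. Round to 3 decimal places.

-0.640

First differences Δz: -1, 3, 6, -1, 1, 8, -6, 8
Mean of differences = 2.2500
Numerator Σ(Δz_t−Δz̄)(Δz_{t+1}−Δz̄) = -109.8125
Denominator Σ(Δz_t−Δz̄)² = 171.5000
r_1(Δz) = -109.8125 / 171.5000 = -0.640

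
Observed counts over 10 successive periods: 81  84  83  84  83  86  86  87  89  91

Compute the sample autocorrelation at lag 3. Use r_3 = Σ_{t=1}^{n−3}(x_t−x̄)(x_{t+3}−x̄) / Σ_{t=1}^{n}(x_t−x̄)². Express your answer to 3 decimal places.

Mean x̄ = (81 + 84 + 83 + 84 + 83 + 86 + 86 + 87 + 89 + 91)/10 = 85.4000
Numerator Σ_{t=1}^{7}(x_t−x̄)(x_{t+3}−x̄) = 8.9200
Denominator Σ(x_t−x̄)² = 82.4000
r_3 = 8.9200 / 82.4000 = 0.108

0.108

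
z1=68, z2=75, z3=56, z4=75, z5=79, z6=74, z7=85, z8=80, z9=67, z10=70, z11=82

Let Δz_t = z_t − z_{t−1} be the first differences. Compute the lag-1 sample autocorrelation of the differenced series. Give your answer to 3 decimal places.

-0.382

First differences Δz: 7, -19, 19, 4, -5, 11, -5, -13, 3, 12
Mean of differences = 1.4000
Numerator Σ(Δz_t−Δz̄)(Δz_{t+1}−Δz̄) = -480.9600
Denominator Σ(Δz_t−Δz̄)² = 1260.4000
r_1(Δz) = -480.9600 / 1260.4000 = -0.382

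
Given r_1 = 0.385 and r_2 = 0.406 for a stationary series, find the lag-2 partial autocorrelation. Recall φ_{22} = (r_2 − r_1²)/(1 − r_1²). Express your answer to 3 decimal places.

φ_{22} = (r_2 − r_1²) / (1 − r_1²)
r_1² = (0.385)² = 0.148225
Numerator = 0.406 − 0.1482 = 0.2578; denominator = 1 − 0.1482 = 0.8518
φ_{22} = 0.2578 / 0.8518 = 0.303

0.303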